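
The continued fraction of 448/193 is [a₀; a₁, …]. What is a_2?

8

448 = 2·193 + 62   →  a_0 = 2
193 = 3·62 + 7   →  a_1 = 3
62 = 8·7 + 6   →  a_2 = 8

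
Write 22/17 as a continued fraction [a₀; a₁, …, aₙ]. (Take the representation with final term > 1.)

22 = 1·17 + 5
17 = 3·5 + 2
5 = 2·2 + 1
2 = 2·1 + 0  (stop)
So 22/17 = [1; 3, 2, 2].

[1; 3, 2, 2]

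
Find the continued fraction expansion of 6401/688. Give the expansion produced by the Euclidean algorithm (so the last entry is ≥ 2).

[9; 3, 3, 2, 2, 1, 8]

6401 = 9*688 + 209
688 = 3*209 + 61
209 = 3*61 + 26
61 = 2*26 + 9
26 = 2*9 + 8
9 = 1*8 + 1
8 = 8*1 + 0  (stop)
So 6401/688 = [9; 3, 3, 2, 2, 1, 8].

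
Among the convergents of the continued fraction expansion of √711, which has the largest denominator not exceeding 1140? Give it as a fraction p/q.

√711 = [26; 1, 1, 1, 52, …] (period length 4).
Convergents:
  p_0/q_0 = 26/1
  p_1/q_1 = 27/1
  p_2/q_2 = 53/2
  p_3/q_3 = 80/3
  p_4/q_4 = 4213/158
  p_5/q_5 = 4293/161
  p_6/q_6 = 8506/319
  p_7/q_7 = 12799/480
  p_8/q_8 = 674054/25279
q_7 = 480 ≤ 1140 < 25279 = q_8, so the answer is 12799/480.

12799/480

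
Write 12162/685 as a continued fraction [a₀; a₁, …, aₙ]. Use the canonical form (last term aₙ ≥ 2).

[17; 1, 3, 12, 1, 12]

12162 = 17×685 + 517
685 = 1×517 + 168
517 = 3×168 + 13
168 = 12×13 + 12
13 = 1×12 + 1
12 = 12×1 + 0  (stop)
So 12162/685 = [17; 1, 3, 12, 1, 12].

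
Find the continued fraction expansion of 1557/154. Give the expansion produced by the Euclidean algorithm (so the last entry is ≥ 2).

1557 = 10·154 + 17
154 = 9·17 + 1
17 = 17·1 + 0  (stop)
So 1557/154 = [10; 9, 17].

[10; 9, 17]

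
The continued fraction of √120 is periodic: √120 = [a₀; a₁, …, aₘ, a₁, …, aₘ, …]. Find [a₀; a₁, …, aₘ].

a₀ = ⌊√120⌋ = 10.
With m₀=0, d₀=1 and mₖ₊₁ = dₖaₖ − mₖ, dₖ₊₁ = (n − mₖ₊₁²)/dₖ, aₖ₊₁ = ⌊(a₀+mₖ₊₁)/dₖ₊₁⌋:
  k=1: m=10, d=20, a=1
  k=2: m=10, d=1, a=20
d=1 and a=2a₀=20 at k=2, so the next step gives (m, d) = (10, 20) again — its k=1 value — and the period has length 2.

[10; 1, 20]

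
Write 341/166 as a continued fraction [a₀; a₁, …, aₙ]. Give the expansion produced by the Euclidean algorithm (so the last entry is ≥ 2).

[2; 18, 2, 4]

341 = 2·166 + 9
166 = 18·9 + 4
9 = 2·4 + 1
4 = 4·1 + 0  (stop)
So 341/166 = [2; 18, 2, 4].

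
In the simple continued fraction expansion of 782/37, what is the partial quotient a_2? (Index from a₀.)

782 = 21·37 + 5   →  a_0 = 21
37 = 7·5 + 2   →  a_1 = 7
5 = 2·2 + 1   →  a_2 = 2

2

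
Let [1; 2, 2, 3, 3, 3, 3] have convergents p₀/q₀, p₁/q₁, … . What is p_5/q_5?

Using pₖ = aₖpₖ₋₁ + pₖ₋₂, qₖ = aₖqₖ₋₁ + qₖ₋₂ (with p₋₁=1, p₋₂=0, q₋₁=0, q₋₂=1):
  k=0: a=1, p=1, q=1
  k=1: a=2, p=3, q=2
  k=2: a=2, p=7, q=5
  k=3: a=3, p=24, q=17
  k=4: a=3, p=79, q=56
  k=5: a=3, p=261, q=185

261/185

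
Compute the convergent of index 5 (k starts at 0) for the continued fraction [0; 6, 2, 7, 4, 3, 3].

201/1300

Using pₖ = aₖpₖ₋₁ + pₖ₋₂, qₖ = aₖqₖ₋₁ + qₖ₋₂ (with p₋₁=1, p₋₂=0, q₋₁=0, q₋₂=1):
  k=0: a=0, p=0, q=1
  k=1: a=6, p=1, q=6
  k=2: a=2, p=2, q=13
  k=3: a=7, p=15, q=97
  k=4: a=4, p=62, q=401
  k=5: a=3, p=201, q=1300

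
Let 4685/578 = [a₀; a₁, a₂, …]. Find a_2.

2

4685 = 8·578 + 61   →  a_0 = 8
578 = 9·61 + 29   →  a_1 = 9
61 = 2·29 + 3   →  a_2 = 2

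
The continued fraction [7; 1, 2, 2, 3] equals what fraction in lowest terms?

185/24

Using pₖ = aₖpₖ₋₁ + pₖ₋₂ and qₖ = aₖqₖ₋₁ + qₖ₋₂:
  k=0: a=7, p=7, q=1
  k=1: a=1, p=8, q=1
  k=2: a=2, p=23, q=3
  k=3: a=2, p=54, q=7
  k=4: a=3, p=185, q=24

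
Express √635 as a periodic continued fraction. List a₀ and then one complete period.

[25; 5, 50]

a₀ = ⌊√635⌋ = 25.
With m₀=0, d₀=1 and mₖ₊₁ = dₖaₖ − mₖ, dₖ₊₁ = (n − mₖ₊₁²)/dₖ, aₖ₊₁ = ⌊(a₀+mₖ₊₁)/dₖ₊₁⌋:
  k=1: m=25, d=10, a=5
  k=2: m=25, d=1, a=50
d=1 and a=2a₀=50 at k=2, so the next step gives (m, d) = (25, 10) again — its k=1 value — and the period has length 2.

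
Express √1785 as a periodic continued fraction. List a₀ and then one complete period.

[42; 4, 84]

a₀ = ⌊√1785⌋ = 42.
With m₀=0, d₀=1 and mₖ₊₁ = dₖaₖ − mₖ, dₖ₊₁ = (n − mₖ₊₁²)/dₖ, aₖ₊₁ = ⌊(a₀+mₖ₊₁)/dₖ₊₁⌋:
  k=1: m=42, d=21, a=4
  k=2: m=42, d=1, a=84
d=1 and a=2a₀=84 at k=2, so the next step gives (m, d) = (42, 21) again — its k=1 value — and the period has length 2.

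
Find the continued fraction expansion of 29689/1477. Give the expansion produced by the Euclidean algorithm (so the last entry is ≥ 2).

29689 = 20×1477 + 149
1477 = 9×149 + 136
149 = 1×136 + 13
136 = 10×13 + 6
13 = 2×6 + 1
6 = 6×1 + 0  (stop)
So 29689/1477 = [20; 9, 1, 10, 2, 6].

[20; 9, 1, 10, 2, 6]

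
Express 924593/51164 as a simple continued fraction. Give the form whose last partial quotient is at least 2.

[18; 14, 19, 6, 7, 1, 3]

924593 = 18·51164 + 3641
51164 = 14·3641 + 190
3641 = 19·190 + 31
190 = 6·31 + 4
31 = 7·4 + 3
4 = 1·3 + 1
3 = 3·1 + 0  (stop)
So 924593/51164 = [18; 14, 19, 6, 7, 1, 3].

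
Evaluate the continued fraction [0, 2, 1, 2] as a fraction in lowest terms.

Fold from the inside: start with 2/1.
  1 + 1/2 = 3/2
  2 + 2/3 = 8/3
  0 + 3/8 = 3/8

3/8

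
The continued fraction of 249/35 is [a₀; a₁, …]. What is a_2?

249 = 7·35 + 4   →  a_0 = 7
35 = 8·4 + 3   →  a_1 = 8
4 = 1·3 + 1   →  a_2 = 1

1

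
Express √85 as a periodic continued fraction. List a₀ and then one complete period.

a₀ = ⌊√85⌋ = 9.
With m₀=0, d₀=1 and mₖ₊₁ = dₖaₖ − mₖ, dₖ₊₁ = (n − mₖ₊₁²)/dₖ, aₖ₊₁ = ⌊(a₀+mₖ₊₁)/dₖ₊₁⌋:
  k=1: m=9, d=4, a=4
  k=2: m=7, d=9, a=1
  k=3: m=2, d=9, a=1
  k=4: m=7, d=4, a=4
  k=5: m=9, d=1, a=18
d=1 and a=2a₀=18 at k=5, so the next step gives (m, d) = (9, 4) again — its k=1 value — and the period has length 5.

[9; 4, 1, 1, 4, 18]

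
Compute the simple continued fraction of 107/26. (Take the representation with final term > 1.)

107 = 4*26 + 3
26 = 8*3 + 2
3 = 1*2 + 1
2 = 2*1 + 0  (stop)
So 107/26 = [4; 8, 1, 2].

[4; 8, 1, 2]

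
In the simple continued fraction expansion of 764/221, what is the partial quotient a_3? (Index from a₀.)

764 = 3·221 + 101   →  a_0 = 3
221 = 2·101 + 19   →  a_1 = 2
101 = 5·19 + 6   →  a_2 = 5
19 = 3·6 + 1   →  a_3 = 3

3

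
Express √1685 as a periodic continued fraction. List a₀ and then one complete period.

a₀ = ⌊√1685⌋ = 41.
With m₀=0, d₀=1 and mₖ₊₁ = dₖaₖ − mₖ, dₖ₊₁ = (n − mₖ₊₁²)/dₖ, aₖ₊₁ = ⌊(a₀+mₖ₊₁)/dₖ₊₁⌋:
  k=1: m=41, d=4, a=20
  k=2: m=39, d=41, a=1
  k=3: m=2, d=41, a=1
  k=4: m=39, d=4, a=20
  k=5: m=41, d=1, a=82
d=1 and a=2a₀=82 at k=5, so the next step gives (m, d) = (41, 4) again — its k=1 value — and the period has length 5.

[41; 20, 1, 1, 20, 82]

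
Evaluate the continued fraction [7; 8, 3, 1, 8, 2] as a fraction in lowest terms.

Using pₖ = aₖpₖ₋₁ + pₖ₋₂ and qₖ = aₖqₖ₋₁ + qₖ₋₂:
  k=0: a=7, p=7, q=1
  k=1: a=8, p=57, q=8
  k=2: a=3, p=178, q=25
  k=3: a=1, p=235, q=33
  k=4: a=8, p=2058, q=289
  k=5: a=2, p=4351, q=611

4351/611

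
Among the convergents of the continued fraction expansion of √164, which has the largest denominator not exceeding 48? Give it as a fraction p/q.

√164 = [12; 1, 4, 6, 4, 1, 24, …] (period length 6).
Convergents:
  p_0/q_0 = 12/1
  p_1/q_1 = 13/1
  p_2/q_2 = 64/5
  p_3/q_3 = 397/31
  p_4/q_4 = 1652/129
q_3 = 31 ≤ 48 < 129 = q_4, so the answer is 397/31.

397/31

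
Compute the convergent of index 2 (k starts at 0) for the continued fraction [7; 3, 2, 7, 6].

51/7

Using pₖ = aₖpₖ₋₁ + pₖ₋₂, qₖ = aₖqₖ₋₁ + qₖ₋₂ (with p₋₁=1, p₋₂=0, q₋₁=0, q₋₂=1):
  k=0: a=7, p=7, q=1
  k=1: a=3, p=22, q=3
  k=2: a=2, p=51, q=7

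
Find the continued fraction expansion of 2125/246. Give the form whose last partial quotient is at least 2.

2125 = 8*246 + 157
246 = 1*157 + 89
157 = 1*89 + 68
89 = 1*68 + 21
68 = 3*21 + 5
21 = 4*5 + 1
5 = 5*1 + 0  (stop)
So 2125/246 = [8; 1, 1, 1, 3, 4, 5].

[8; 1, 1, 1, 3, 4, 5]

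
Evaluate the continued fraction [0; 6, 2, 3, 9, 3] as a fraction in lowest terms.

202/1299

Fold from the inside: start with 3/1.
  9 + 1/3 = 28/3
  3 + 3/28 = 87/28
  2 + 28/87 = 202/87
  6 + 87/202 = 1299/202
  0 + 202/1299 = 202/1299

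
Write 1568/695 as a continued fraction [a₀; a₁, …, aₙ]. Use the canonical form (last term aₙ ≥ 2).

[2; 3, 1, 9, 2, 8]

1568 = 2*695 + 178
695 = 3*178 + 161
178 = 1*161 + 17
161 = 9*17 + 8
17 = 2*8 + 1
8 = 8*1 + 0  (stop)
So 1568/695 = [2; 3, 1, 9, 2, 8].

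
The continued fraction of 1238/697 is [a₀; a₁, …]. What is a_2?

3

1238 = 1·697 + 541   →  a_0 = 1
697 = 1·541 + 156   →  a_1 = 1
541 = 3·156 + 73   →  a_2 = 3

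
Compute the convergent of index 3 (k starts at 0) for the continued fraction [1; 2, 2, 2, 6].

17/12

Using pₖ = aₖpₖ₋₁ + pₖ₋₂, qₖ = aₖqₖ₋₁ + qₖ₋₂ (with p₋₁=1, p₋₂=0, q₋₁=0, q₋₂=1):
  k=0: a=1, p=1, q=1
  k=1: a=2, p=3, q=2
  k=2: a=2, p=7, q=5
  k=3: a=2, p=17, q=12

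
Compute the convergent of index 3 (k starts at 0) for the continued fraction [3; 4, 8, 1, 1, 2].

Using pₖ = aₖpₖ₋₁ + pₖ₋₂, qₖ = aₖqₖ₋₁ + qₖ₋₂ (with p₋₁=1, p₋₂=0, q₋₁=0, q₋₂=1):
  k=0: a=3, p=3, q=1
  k=1: a=4, p=13, q=4
  k=2: a=8, p=107, q=33
  k=3: a=1, p=120, q=37

120/37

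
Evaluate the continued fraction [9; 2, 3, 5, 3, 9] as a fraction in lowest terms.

10366/1099

Fold from the inside: start with 9/1.
  3 + 1/9 = 28/9
  5 + 9/28 = 149/28
  3 + 28/149 = 475/149
  2 + 149/475 = 1099/475
  9 + 475/1099 = 10366/1099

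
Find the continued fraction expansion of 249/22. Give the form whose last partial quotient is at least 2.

249 = 11×22 + 7
22 = 3×7 + 1
7 = 7×1 + 0  (stop)
So 249/22 = [11; 3, 7].

[11; 3, 7]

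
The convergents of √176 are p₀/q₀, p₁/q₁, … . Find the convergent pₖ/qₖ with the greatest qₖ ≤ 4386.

√176 = [13; 3, 1, 3, 26, …] (period length 4).
Convergents:
  p_0/q_0 = 13/1
  p_1/q_1 = 40/3
  p_2/q_2 = 53/4
  p_3/q_3 = 199/15
  p_4/q_4 = 5227/394
  p_5/q_5 = 15880/1197
  p_6/q_6 = 21107/1591
  p_7/q_7 = 79201/5970
q_6 = 1591 ≤ 4386 < 5970 = q_7, so the answer is 21107/1591.

21107/1591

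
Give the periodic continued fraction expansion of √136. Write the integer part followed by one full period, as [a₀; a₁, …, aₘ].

a₀ = ⌊√136⌋ = 11.

[11; 1, 1, 1, 22]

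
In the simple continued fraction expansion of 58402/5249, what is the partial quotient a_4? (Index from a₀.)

18

58402 = 11·5249 + 663   →  a_0 = 11
5249 = 7·663 + 608   →  a_1 = 7
663 = 1·608 + 55   →  a_2 = 1
608 = 11·55 + 3   →  a_3 = 11
55 = 18·3 + 1   →  a_4 = 18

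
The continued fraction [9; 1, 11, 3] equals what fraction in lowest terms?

Using pₖ = aₖpₖ₋₁ + pₖ₋₂ and qₖ = aₖqₖ₋₁ + qₖ₋₂:
  k=0: a=9, p=9, q=1
  k=1: a=1, p=10, q=1
  k=2: a=11, p=119, q=12
  k=3: a=3, p=367, q=37

367/37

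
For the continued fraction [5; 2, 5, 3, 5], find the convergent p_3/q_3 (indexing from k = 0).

191/35

Using pₖ = aₖpₖ₋₁ + pₖ₋₂, qₖ = aₖqₖ₋₁ + qₖ₋₂ (with p₋₁=1, p₋₂=0, q₋₁=0, q₋₂=1):
  k=0: a=5, p=5, q=1
  k=1: a=2, p=11, q=2
  k=2: a=5, p=60, q=11
  k=3: a=3, p=191, q=35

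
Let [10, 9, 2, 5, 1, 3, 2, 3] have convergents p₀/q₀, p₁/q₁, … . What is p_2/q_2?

Using pₖ = aₖpₖ₋₁ + pₖ₋₂, qₖ = aₖqₖ₋₁ + qₖ₋₂ (with p₋₁=1, p₋₂=0, q₋₁=0, q₋₂=1):
  k=0: a=10, p=10, q=1
  k=1: a=9, p=91, q=9
  k=2: a=2, p=192, q=19

192/19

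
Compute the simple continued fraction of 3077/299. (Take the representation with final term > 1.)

[10; 3, 2, 3, 2, 5]

3077 = 10*299 + 87
299 = 3*87 + 38
87 = 2*38 + 11
38 = 3*11 + 5
11 = 2*5 + 1
5 = 5*1 + 0  (stop)
So 3077/299 = [10; 3, 2, 3, 2, 5].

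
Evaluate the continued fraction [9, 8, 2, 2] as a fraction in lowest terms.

383/42

Fold from the inside: start with 2/1.
  2 + 1/2 = 5/2
  8 + 2/5 = 42/5
  9 + 5/42 = 383/42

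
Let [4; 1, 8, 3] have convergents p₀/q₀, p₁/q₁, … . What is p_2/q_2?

Using pₖ = aₖpₖ₋₁ + pₖ₋₂, qₖ = aₖqₖ₋₁ + qₖ₋₂ (with p₋₁=1, p₋₂=0, q₋₁=0, q₋₂=1):
  k=0: a=4, p=4, q=1
  k=1: a=1, p=5, q=1
  k=2: a=8, p=44, q=9

44/9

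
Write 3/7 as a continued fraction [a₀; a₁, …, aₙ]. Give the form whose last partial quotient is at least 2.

[0; 2, 3]

3 = 0×7 + 3
7 = 2×3 + 1
3 = 3×1 + 0  (stop)
So 3/7 = [0; 2, 3].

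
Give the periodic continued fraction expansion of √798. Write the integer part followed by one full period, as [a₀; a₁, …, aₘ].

a₀ = ⌊√798⌋ = 28.
With m₀=0, d₀=1 and mₖ₊₁ = dₖaₖ − mₖ, dₖ₊₁ = (n − mₖ₊₁²)/dₖ, aₖ₊₁ = ⌊(a₀+mₖ₊₁)/dₖ₊₁⌋:
  k=1: m=28, d=14, a=4
  k=2: m=28, d=1, a=56
d=1 and a=2a₀=56 at k=2, so the next step gives (m, d) = (28, 14) again — its k=1 value — and the period has length 2.

[28; 4, 56]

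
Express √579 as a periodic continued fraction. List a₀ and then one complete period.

a₀ = ⌊√579⌋ = 24.
With m₀=0, d₀=1 and mₖ₊₁ = dₖaₖ − mₖ, dₖ₊₁ = (n − mₖ₊₁²)/dₖ, aₖ₊₁ = ⌊(a₀+mₖ₊₁)/dₖ₊₁⌋:
  k=1: m=24, d=3, a=16
  k=2: m=24, d=1, a=48
d=1 and a=2a₀=48 at k=2, so the next step gives (m, d) = (24, 3) again — its k=1 value — and the period has length 2.

[24; 16, 48]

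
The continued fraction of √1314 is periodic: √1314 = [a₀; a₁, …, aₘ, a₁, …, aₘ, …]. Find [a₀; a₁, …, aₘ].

[36; 4, 72]

a₀ = ⌊√1314⌋ = 36.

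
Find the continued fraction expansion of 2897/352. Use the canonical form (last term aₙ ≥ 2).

[8; 4, 2, 1, 8, 3]

2897 = 8·352 + 81
352 = 4·81 + 28
81 = 2·28 + 25
28 = 1·25 + 3
25 = 8·3 + 1
3 = 3·1 + 0  (stop)
So 2897/352 = [8; 4, 2, 1, 8, 3].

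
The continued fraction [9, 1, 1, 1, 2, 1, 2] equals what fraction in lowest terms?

289/30

Using pₖ = aₖpₖ₋₁ + pₖ₋₂ and qₖ = aₖqₖ₋₁ + qₖ₋₂:
  k=0: a=9, p=9, q=1
  k=1: a=1, p=10, q=1
  k=2: a=1, p=19, q=2
  k=3: a=1, p=29, q=3
  k=4: a=2, p=77, q=8
  k=5: a=1, p=106, q=11
  k=6: a=2, p=289, q=30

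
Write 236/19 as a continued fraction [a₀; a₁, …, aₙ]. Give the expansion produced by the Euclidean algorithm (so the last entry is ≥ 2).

236 = 12·19 + 8
19 = 2·8 + 3
8 = 2·3 + 2
3 = 1·2 + 1
2 = 2·1 + 0  (stop)
So 236/19 = [12; 2, 2, 1, 2].

[12; 2, 2, 1, 2]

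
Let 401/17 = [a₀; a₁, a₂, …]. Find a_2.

401 = 23·17 + 10   →  a_0 = 23
17 = 1·10 + 7   →  a_1 = 1
10 = 1·7 + 3   →  a_2 = 1

1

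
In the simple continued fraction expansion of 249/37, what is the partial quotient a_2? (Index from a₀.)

2

249 = 6·37 + 27   →  a_0 = 6
37 = 1·27 + 10   →  a_1 = 1
27 = 2·10 + 7   →  a_2 = 2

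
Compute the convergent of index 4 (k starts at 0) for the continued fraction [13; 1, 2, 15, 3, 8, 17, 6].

Using pₖ = aₖpₖ₋₁ + pₖ₋₂, qₖ = aₖqₖ₋₁ + qₖ₋₂ (with p₋₁=1, p₋₂=0, q₋₁=0, q₋₂=1):
  k=0: a=13, p=13, q=1
  k=1: a=1, p=14, q=1
  k=2: a=2, p=41, q=3
  k=3: a=15, p=629, q=46
  k=4: a=3, p=1928, q=141

1928/141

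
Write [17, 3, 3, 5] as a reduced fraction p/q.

Fold from the inside: start with 5/1.
  3 + 1/5 = 16/5
  3 + 5/16 = 53/16
  17 + 16/53 = 917/53

917/53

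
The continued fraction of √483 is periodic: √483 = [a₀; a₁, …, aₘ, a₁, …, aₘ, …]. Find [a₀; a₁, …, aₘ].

a₀ = ⌊√483⌋ = 21.
With m₀=0, d₀=1 and mₖ₊₁ = dₖaₖ − mₖ, dₖ₊₁ = (n − mₖ₊₁²)/dₖ, aₖ₊₁ = ⌊(a₀+mₖ₊₁)/dₖ₊₁⌋:
  k=1: m=21, d=42, a=1
  k=2: m=21, d=1, a=42
d=1 and a=2a₀=42 at k=2, so the next step gives (m, d) = (21, 42) again — its k=1 value — and the period has length 2.

[21; 1, 42]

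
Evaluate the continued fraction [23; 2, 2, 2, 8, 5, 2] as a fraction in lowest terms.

26577/1135

Using pₖ = aₖpₖ₋₁ + pₖ₋₂ and qₖ = aₖqₖ₋₁ + qₖ₋₂:
  k=0: a=23, p=23, q=1
  k=1: a=2, p=47, q=2
  k=2: a=2, p=117, q=5
  k=3: a=2, p=281, q=12
  k=4: a=8, p=2365, q=101
  k=5: a=5, p=12106, q=517
  k=6: a=2, p=26577, q=1135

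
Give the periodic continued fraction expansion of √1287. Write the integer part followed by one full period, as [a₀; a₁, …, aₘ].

[35; 1, 6, 1, 70]

a₀ = ⌊√1287⌋ = 35.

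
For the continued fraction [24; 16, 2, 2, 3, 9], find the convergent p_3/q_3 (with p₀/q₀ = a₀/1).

1973/82

Using pₖ = aₖpₖ₋₁ + pₖ₋₂, qₖ = aₖqₖ₋₁ + qₖ₋₂ (with p₋₁=1, p₋₂=0, q₋₁=0, q₋₂=1):
  k=0: a=24, p=24, q=1
  k=1: a=16, p=385, q=16
  k=2: a=2, p=794, q=33
  k=3: a=2, p=1973, q=82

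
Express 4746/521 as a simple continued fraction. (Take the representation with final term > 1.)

[9; 9, 7, 8]

4746 = 9*521 + 57
521 = 9*57 + 8
57 = 7*8 + 1
8 = 8*1 + 0  (stop)
So 4746/521 = [9; 9, 7, 8].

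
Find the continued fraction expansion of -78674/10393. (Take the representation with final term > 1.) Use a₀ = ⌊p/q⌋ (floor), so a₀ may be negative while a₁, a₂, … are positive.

-78674 = -8·10393 + 4470
10393 = 2·4470 + 1453
4470 = 3·1453 + 111
1453 = 13·111 + 10
111 = 11·10 + 1
10 = 10·1 + 0  (stop)
So -78674/10393 = [-8; 2, 3, 13, 11, 10].

[-8; 2, 3, 13, 11, 10]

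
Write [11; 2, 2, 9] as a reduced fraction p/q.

Fold from the inside: start with 9/1.
  2 + 1/9 = 19/9
  2 + 9/19 = 47/19
  11 + 19/47 = 536/47

536/47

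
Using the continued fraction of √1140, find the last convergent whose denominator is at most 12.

135/4

√1140 = [33; 1, 3, 4, 3, 1, 66, …] (period length 6).
Convergents:
  p_0/q_0 = 33/1
  p_1/q_1 = 34/1
  p_2/q_2 = 135/4
  p_3/q_3 = 574/17
q_2 = 4 ≤ 12 < 17 = q_3, so the answer is 135/4.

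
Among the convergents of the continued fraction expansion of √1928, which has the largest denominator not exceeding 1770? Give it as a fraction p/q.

√1928 = [43; 1, 9, 1, 86, …] (period length 4).
Convergents:
  p_0/q_0 = 43/1
  p_1/q_1 = 44/1
  p_2/q_2 = 439/10
  p_3/q_3 = 483/11
  p_4/q_4 = 41977/956
  p_5/q_5 = 42460/967
  p_6/q_6 = 424117/9659
q_5 = 967 ≤ 1770 < 9659 = q_6, so the answer is 42460/967.

42460/967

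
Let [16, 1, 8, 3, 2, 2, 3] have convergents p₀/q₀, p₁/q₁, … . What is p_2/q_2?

152/9

Using pₖ = aₖpₖ₋₁ + pₖ₋₂, qₖ = aₖqₖ₋₁ + qₖ₋₂ (with p₋₁=1, p₋₂=0, q₋₁=0, q₋₂=1):
  k=0: a=16, p=16, q=1
  k=1: a=1, p=17, q=1
  k=2: a=8, p=152, q=9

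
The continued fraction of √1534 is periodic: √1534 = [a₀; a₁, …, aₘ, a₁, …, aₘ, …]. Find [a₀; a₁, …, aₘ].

[39; 6, 78]

a₀ = ⌊√1534⌋ = 39.
With m₀=0, d₀=1 and mₖ₊₁ = dₖaₖ − mₖ, dₖ₊₁ = (n − mₖ₊₁²)/dₖ, aₖ₊₁ = ⌊(a₀+mₖ₊₁)/dₖ₊₁⌋:
  k=1: m=39, d=13, a=6
  k=2: m=39, d=1, a=78
d=1 and a=2a₀=78 at k=2, so the next step gives (m, d) = (39, 13) again — its k=1 value — and the period has length 2.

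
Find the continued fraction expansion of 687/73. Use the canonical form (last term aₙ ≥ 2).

[9; 2, 2, 3, 4]

687 = 9×73 + 30
73 = 2×30 + 13
30 = 2×13 + 4
13 = 3×4 + 1
4 = 4×1 + 0  (stop)
So 687/73 = [9; 2, 2, 3, 4].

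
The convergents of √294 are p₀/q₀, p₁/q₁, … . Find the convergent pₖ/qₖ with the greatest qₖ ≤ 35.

583/34

√294 = [17; 6, 1, 4, 1, 6, 34, …] (period length 6).
Convergents:
  p_0/q_0 = 17/1
  p_1/q_1 = 103/6
  p_2/q_2 = 120/7
  p_3/q_3 = 583/34
  p_4/q_4 = 703/41
q_3 = 34 ≤ 35 < 41 = q_4, so the answer is 583/34.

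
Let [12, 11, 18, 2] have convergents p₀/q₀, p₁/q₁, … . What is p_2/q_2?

Using pₖ = aₖpₖ₋₁ + pₖ₋₂, qₖ = aₖqₖ₋₁ + qₖ₋₂ (with p₋₁=1, p₋₂=0, q₋₁=0, q₋₂=1):
  k=0: a=12, p=12, q=1
  k=1: a=11, p=133, q=11
  k=2: a=18, p=2406, q=199

2406/199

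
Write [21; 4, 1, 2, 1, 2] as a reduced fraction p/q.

1103/52

Fold from the inside: start with 2/1.
  1 + 1/2 = 3/2
  2 + 2/3 = 8/3
  1 + 3/8 = 11/8
  4 + 8/11 = 52/11
  21 + 11/52 = 1103/52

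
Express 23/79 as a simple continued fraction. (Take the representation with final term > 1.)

23 = 0·79 + 23
79 = 3·23 + 10
23 = 2·10 + 3
10 = 3·3 + 1
3 = 3·1 + 0  (stop)
So 23/79 = [0; 3, 2, 3, 3].

[0; 3, 2, 3, 3]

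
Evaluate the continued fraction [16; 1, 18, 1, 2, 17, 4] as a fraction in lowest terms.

70356/4151

Using pₖ = aₖpₖ₋₁ + pₖ₋₂ and qₖ = aₖqₖ₋₁ + qₖ₋₂:
  k=0: a=16, p=16, q=1
  k=1: a=1, p=17, q=1
  k=2: a=18, p=322, q=19
  k=3: a=1, p=339, q=20
  k=4: a=2, p=1000, q=59
  k=5: a=17, p=17339, q=1023
  k=6: a=4, p=70356, q=4151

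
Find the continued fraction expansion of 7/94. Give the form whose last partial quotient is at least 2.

7 = 0×94 + 7
94 = 13×7 + 3
7 = 2×3 + 1
3 = 3×1 + 0  (stop)
So 7/94 = [0; 13, 2, 3].

[0; 13, 2, 3]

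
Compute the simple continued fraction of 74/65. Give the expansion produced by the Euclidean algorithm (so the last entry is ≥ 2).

[1; 7, 4, 2]

74 = 1*65 + 9
65 = 7*9 + 2
9 = 4*2 + 1
2 = 2*1 + 0  (stop)
So 74/65 = [1; 7, 4, 2].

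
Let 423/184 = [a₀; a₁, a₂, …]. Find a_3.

1

423 = 2·184 + 55   →  a_0 = 2
184 = 3·55 + 19   →  a_1 = 3
55 = 2·19 + 17   →  a_2 = 2
19 = 1·17 + 2   →  a_3 = 1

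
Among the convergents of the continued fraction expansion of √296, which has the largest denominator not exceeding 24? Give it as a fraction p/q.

86/5

√296 = [17; 4, 1, 7, 1, 4, 34, …] (period length 6).
Convergents:
  p_0/q_0 = 17/1
  p_1/q_1 = 69/4
  p_2/q_2 = 86/5
  p_3/q_3 = 671/39
q_2 = 5 ≤ 24 < 39 = q_3, so the answer is 86/5.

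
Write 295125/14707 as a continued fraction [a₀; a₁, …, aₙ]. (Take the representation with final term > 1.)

[20; 14, 1, 13, 2, 16, 2]

295125 = 20×14707 + 985
14707 = 14×985 + 917
985 = 1×917 + 68
917 = 13×68 + 33
68 = 2×33 + 2
33 = 16×2 + 1
2 = 2×1 + 0  (stop)
So 295125/14707 = [20; 14, 1, 13, 2, 16, 2].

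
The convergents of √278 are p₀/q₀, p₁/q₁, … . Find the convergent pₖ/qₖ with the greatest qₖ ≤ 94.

√278 = [16; 1, 2, 16, 2, 1, 32, …] (period length 6).
Convergents:
  p_0/q_0 = 16/1
  p_1/q_1 = 17/1
  p_2/q_2 = 50/3
  p_3/q_3 = 817/49
  p_4/q_4 = 1684/101
q_3 = 49 ≤ 94 < 101 = q_4, so the answer is 817/49.

817/49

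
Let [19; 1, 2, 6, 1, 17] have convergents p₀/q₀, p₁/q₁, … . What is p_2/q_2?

Using pₖ = aₖpₖ₋₁ + pₖ₋₂, qₖ = aₖqₖ₋₁ + qₖ₋₂ (with p₋₁=1, p₋₂=0, q₋₁=0, q₋₂=1):
  k=0: a=19, p=19, q=1
  k=1: a=1, p=20, q=1
  k=2: a=2, p=59, q=3

59/3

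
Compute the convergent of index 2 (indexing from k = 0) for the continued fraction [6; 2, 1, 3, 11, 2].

Using pₖ = aₖpₖ₋₁ + pₖ₋₂, qₖ = aₖqₖ₋₁ + qₖ₋₂ (with p₋₁=1, p₋₂=0, q₋₁=0, q₋₂=1):
  k=0: a=6, p=6, q=1
  k=1: a=2, p=13, q=2
  k=2: a=1, p=19, q=3

19/3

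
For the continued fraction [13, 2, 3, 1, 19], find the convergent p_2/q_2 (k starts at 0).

94/7

Using pₖ = aₖpₖ₋₁ + pₖ₋₂, qₖ = aₖqₖ₋₁ + qₖ₋₂ (with p₋₁=1, p₋₂=0, q₋₁=0, q₋₂=1):
  k=0: a=13, p=13, q=1
  k=1: a=2, p=27, q=2
  k=2: a=3, p=94, q=7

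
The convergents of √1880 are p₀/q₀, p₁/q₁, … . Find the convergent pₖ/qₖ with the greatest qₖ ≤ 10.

130/3

√1880 = [43; 2, 1, 3, 1, 2, 86, …] (period length 6).
Convergents:
  p_0/q_0 = 43/1
  p_1/q_1 = 87/2
  p_2/q_2 = 130/3
  p_3/q_3 = 477/11
q_2 = 3 ≤ 10 < 11 = q_3, so the answer is 130/3.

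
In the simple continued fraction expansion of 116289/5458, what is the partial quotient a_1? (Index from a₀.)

116289 = 21·5458 + 1671   →  a_0 = 21
5458 = 3·1671 + 445   →  a_1 = 3

3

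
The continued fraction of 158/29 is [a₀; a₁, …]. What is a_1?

2

158 = 5·29 + 13   →  a_0 = 5
29 = 2·13 + 3   →  a_1 = 2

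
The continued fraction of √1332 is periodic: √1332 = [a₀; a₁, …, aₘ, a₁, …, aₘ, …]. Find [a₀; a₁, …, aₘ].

[36; 2, 72]

a₀ = ⌊√1332⌋ = 36.
With m₀=0, d₀=1 and mₖ₊₁ = dₖaₖ − mₖ, dₖ₊₁ = (n − mₖ₊₁²)/dₖ, aₖ₊₁ = ⌊(a₀+mₖ₊₁)/dₖ₊₁⌋:
  k=1: m=36, d=36, a=2
  k=2: m=36, d=1, a=72
d=1 and a=2a₀=72 at k=2, so the next step gives (m, d) = (36, 36) again — its k=1 value — and the period has length 2.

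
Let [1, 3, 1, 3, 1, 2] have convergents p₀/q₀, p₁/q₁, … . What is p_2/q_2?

5/4

Using pₖ = aₖpₖ₋₁ + pₖ₋₂, qₖ = aₖqₖ₋₁ + qₖ₋₂ (with p₋₁=1, p₋₂=0, q₋₁=0, q₋₂=1):
  k=0: a=1, p=1, q=1
  k=1: a=3, p=4, q=3
  k=2: a=1, p=5, q=4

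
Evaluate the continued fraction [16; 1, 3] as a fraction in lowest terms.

Using pₖ = aₖpₖ₋₁ + pₖ₋₂ and qₖ = aₖqₖ₋₁ + qₖ₋₂:
  k=0: a=16, p=16, q=1
  k=1: a=1, p=17, q=1
  k=2: a=3, p=67, q=4

67/4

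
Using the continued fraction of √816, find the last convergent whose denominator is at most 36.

657/23

√816 = [28; 1, 1, 3, 3, 3, 1, 1, 56, …] (period length 8).
Convergents:
  p_0/q_0 = 28/1
  p_1/q_1 = 29/1
  p_2/q_2 = 57/2
  p_3/q_3 = 200/7
  p_4/q_4 = 657/23
  p_5/q_5 = 2171/76
q_4 = 23 ≤ 36 < 76 = q_5, so the answer is 657/23.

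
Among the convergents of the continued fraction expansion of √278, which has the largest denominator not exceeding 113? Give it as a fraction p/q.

1684/101

√278 = [16; 1, 2, 16, 2, 1, 32, …] (period length 6).
Convergents:
  p_0/q_0 = 16/1
  p_1/q_1 = 17/1
  p_2/q_2 = 50/3
  p_3/q_3 = 817/49
  p_4/q_4 = 1684/101
  p_5/q_5 = 2501/150
q_4 = 101 ≤ 113 < 150 = q_5, so the answer is 1684/101.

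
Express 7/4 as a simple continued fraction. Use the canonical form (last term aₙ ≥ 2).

[1; 1, 3]

7 = 1×4 + 3
4 = 1×3 + 1
3 = 3×1 + 0  (stop)
So 7/4 = [1; 1, 3].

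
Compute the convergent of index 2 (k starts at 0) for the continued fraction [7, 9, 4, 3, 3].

263/37

Using pₖ = aₖpₖ₋₁ + pₖ₋₂, qₖ = aₖqₖ₋₁ + qₖ₋₂ (with p₋₁=1, p₋₂=0, q₋₁=0, q₋₂=1):
  k=0: a=7, p=7, q=1
  k=1: a=9, p=64, q=9
  k=2: a=4, p=263, q=37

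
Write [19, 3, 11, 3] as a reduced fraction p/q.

Using pₖ = aₖpₖ₋₁ + pₖ₋₂ and qₖ = aₖqₖ₋₁ + qₖ₋₂:
  k=0: a=19, p=19, q=1
  k=1: a=3, p=58, q=3
  k=2: a=11, p=657, q=34
  k=3: a=3, p=2029, q=105

2029/105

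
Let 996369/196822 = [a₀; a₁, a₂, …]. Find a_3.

12

996369 = 5·196822 + 12259   →  a_0 = 5
196822 = 16·12259 + 678   →  a_1 = 16
12259 = 18·678 + 55   →  a_2 = 18
678 = 12·55 + 18   →  a_3 = 12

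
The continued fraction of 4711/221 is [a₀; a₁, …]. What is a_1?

3

4711 = 21·221 + 70   →  a_0 = 21
221 = 3·70 + 11   →  a_1 = 3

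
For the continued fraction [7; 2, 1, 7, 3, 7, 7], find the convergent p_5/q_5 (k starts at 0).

3872/527

Using pₖ = aₖpₖ₋₁ + pₖ₋₂, qₖ = aₖqₖ₋₁ + qₖ₋₂ (with p₋₁=1, p₋₂=0, q₋₁=0, q₋₂=1):
  k=0: a=7, p=7, q=1
  k=1: a=2, p=15, q=2
  k=2: a=1, p=22, q=3
  k=3: a=7, p=169, q=23
  k=4: a=3, p=529, q=72
  k=5: a=7, p=3872, q=527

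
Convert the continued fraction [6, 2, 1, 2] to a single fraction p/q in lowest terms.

51/8

Fold from the inside: start with 2/1.
  1 + 1/2 = 3/2
  2 + 2/3 = 8/3
  6 + 3/8 = 51/8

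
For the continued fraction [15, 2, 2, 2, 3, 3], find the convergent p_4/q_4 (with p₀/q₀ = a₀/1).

Using pₖ = aₖpₖ₋₁ + pₖ₋₂, qₖ = aₖqₖ₋₁ + qₖ₋₂ (with p₋₁=1, p₋₂=0, q₋₁=0, q₋₂=1):
  k=0: a=15, p=15, q=1
  k=1: a=2, p=31, q=2
  k=2: a=2, p=77, q=5
  k=3: a=2, p=185, q=12
  k=4: a=3, p=632, q=41

632/41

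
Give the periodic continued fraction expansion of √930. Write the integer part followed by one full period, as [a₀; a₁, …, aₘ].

[30; 2, 60]

a₀ = ⌊√930⌋ = 30.
With m₀=0, d₀=1 and mₖ₊₁ = dₖaₖ − mₖ, dₖ₊₁ = (n − mₖ₊₁²)/dₖ, aₖ₊₁ = ⌊(a₀+mₖ₊₁)/dₖ₊₁⌋:
  k=1: m=30, d=30, a=2
  k=2: m=30, d=1, a=60
d=1 and a=2a₀=60 at k=2, so the next step gives (m, d) = (30, 30) again — its k=1 value — and the period has length 2.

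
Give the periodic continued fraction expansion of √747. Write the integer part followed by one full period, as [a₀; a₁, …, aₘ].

a₀ = ⌊√747⌋ = 27.
With m₀=0, d₀=1 and mₖ₊₁ = dₖaₖ − mₖ, dₖ₊₁ = (n − mₖ₊₁²)/dₖ, aₖ₊₁ = ⌊(a₀+mₖ₊₁)/dₖ₊₁⌋:
  k=1: m=27, d=18, a=3
  k=2: m=27, d=1, a=54
d=1 and a=2a₀=54 at k=2, so the next step gives (m, d) = (27, 18) again — its k=1 value — and the period has length 2.

[27; 3, 54]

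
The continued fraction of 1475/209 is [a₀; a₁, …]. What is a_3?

2

1475 = 7·209 + 12   →  a_0 = 7
209 = 17·12 + 5   →  a_1 = 17
12 = 2·5 + 2   →  a_2 = 2
5 = 2·2 + 1   →  a_3 = 2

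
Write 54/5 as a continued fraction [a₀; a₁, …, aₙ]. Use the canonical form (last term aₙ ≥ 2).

54 = 10×5 + 4
5 = 1×4 + 1
4 = 4×1 + 0  (stop)
So 54/5 = [10; 1, 4].

[10; 1, 4]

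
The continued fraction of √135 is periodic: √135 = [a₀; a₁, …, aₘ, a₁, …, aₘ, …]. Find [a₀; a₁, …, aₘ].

[11; 1, 1, 1, 1, 1, 1, 1, 22]

a₀ = ⌊√135⌋ = 11.
With m₀=0, d₀=1 and mₖ₊₁ = dₖaₖ − mₖ, dₖ₊₁ = (n − mₖ₊₁²)/dₖ, aₖ₊₁ = ⌊(a₀+mₖ₊₁)/dₖ₊₁⌋:
  k=1: m=11, d=14, a=1
  k=2: m=3, d=9, a=1
  k=3: m=6, d=11, a=1
  k=4: m=5, d=10, a=1
  k=5: m=5, d=11, a=1
  k=6: m=6, d=9, a=1
  k=7: m=3, d=14, a=1
  k=8: m=11, d=1, a=22
d=1 and a=2a₀=22 at k=8, so the next step gives (m, d) = (11, 14) again — its k=1 value — and the period has length 8.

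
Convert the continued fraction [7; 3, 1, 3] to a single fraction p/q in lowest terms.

109/15

Using pₖ = aₖpₖ₋₁ + pₖ₋₂ and qₖ = aₖqₖ₋₁ + qₖ₋₂:
  k=0: a=7, p=7, q=1
  k=1: a=3, p=22, q=3
  k=2: a=1, p=29, q=4
  k=3: a=3, p=109, q=15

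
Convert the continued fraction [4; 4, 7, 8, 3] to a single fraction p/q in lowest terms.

Using pₖ = aₖpₖ₋₁ + pₖ₋₂ and qₖ = aₖqₖ₋₁ + qₖ₋₂:
  k=0: a=4, p=4, q=1
  k=1: a=4, p=17, q=4
  k=2: a=7, p=123, q=29
  k=3: a=8, p=1001, q=236
  k=4: a=3, p=3126, q=737

3126/737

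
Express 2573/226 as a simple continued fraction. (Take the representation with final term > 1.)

2573 = 11*226 + 87
226 = 2*87 + 52
87 = 1*52 + 35
52 = 1*35 + 17
35 = 2*17 + 1
17 = 17*1 + 0  (stop)
So 2573/226 = [11; 2, 1, 1, 2, 17].

[11; 2, 1, 1, 2, 17]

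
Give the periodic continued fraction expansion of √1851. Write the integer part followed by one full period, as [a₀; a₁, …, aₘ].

a₀ = ⌊√1851⌋ = 43.
With m₀=0, d₀=1 and mₖ₊₁ = dₖaₖ − mₖ, dₖ₊₁ = (n − mₖ₊₁²)/dₖ, aₖ₊₁ = ⌊(a₀+mₖ₊₁)/dₖ₊₁⌋:
  k=1: m=43, d=2, a=43
  k=2: m=43, d=1, a=86
d=1 and a=2a₀=86 at k=2, so the next step gives (m, d) = (43, 2) again — its k=1 value — and the period has length 2.

[43; 43, 86]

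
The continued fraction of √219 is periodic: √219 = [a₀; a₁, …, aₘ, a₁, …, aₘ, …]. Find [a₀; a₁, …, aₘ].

a₀ = ⌊√219⌋ = 14.

[14; 1, 3, 1, 28]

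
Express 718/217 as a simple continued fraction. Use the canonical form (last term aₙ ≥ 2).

718 = 3*217 + 67
217 = 3*67 + 16
67 = 4*16 + 3
16 = 5*3 + 1
3 = 3*1 + 0  (stop)
So 718/217 = [3; 3, 4, 5, 3].

[3; 3, 4, 5, 3]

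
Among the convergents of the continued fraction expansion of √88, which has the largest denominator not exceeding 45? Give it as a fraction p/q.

√88 = [9; 2, 1, 1, 1, 2, 18, …] (period length 6).
Convergents:
  p_0/q_0 = 9/1
  p_1/q_1 = 19/2
  p_2/q_2 = 28/3
  p_3/q_3 = 47/5
  p_4/q_4 = 75/8
  p_5/q_5 = 197/21
  p_6/q_6 = 3621/386
q_5 = 21 ≤ 45 < 386 = q_6, so the answer is 197/21.

197/21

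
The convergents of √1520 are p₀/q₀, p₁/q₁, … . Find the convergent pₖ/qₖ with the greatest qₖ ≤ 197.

3041/78

√1520 = [38; 1, 76, …] (period length 2).
Convergents:
  p_0/q_0 = 38/1
  p_1/q_1 = 39/1
  p_2/q_2 = 3002/77
  p_3/q_3 = 3041/78
  p_4/q_4 = 234118/6005
q_3 = 78 ≤ 197 < 6005 = q_4, so the answer is 3041/78.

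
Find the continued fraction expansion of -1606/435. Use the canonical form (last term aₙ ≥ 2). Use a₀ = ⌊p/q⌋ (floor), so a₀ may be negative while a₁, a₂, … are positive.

[-4; 3, 4, 16, 2]

-1606 = -4·435 + 134
435 = 3·134 + 33
134 = 4·33 + 2
33 = 16·2 + 1
2 = 2·1 + 0  (stop)
So -1606/435 = [-4; 3, 4, 16, 2].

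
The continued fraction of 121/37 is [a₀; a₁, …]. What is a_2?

1

121 = 3·37 + 10   →  a_0 = 3
37 = 3·10 + 7   →  a_1 = 3
10 = 1·7 + 3   →  a_2 = 1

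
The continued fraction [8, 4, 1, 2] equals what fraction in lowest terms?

115/14

Using pₖ = aₖpₖ₋₁ + pₖ₋₂ and qₖ = aₖqₖ₋₁ + qₖ₋₂:
  k=0: a=8, p=8, q=1
  k=1: a=4, p=33, q=4
  k=2: a=1, p=41, q=5
  k=3: a=2, p=115, q=14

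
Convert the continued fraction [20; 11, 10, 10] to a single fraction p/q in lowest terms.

Fold from the inside: start with 10/1.
  10 + 1/10 = 101/10
  11 + 10/101 = 1121/101
  20 + 101/1121 = 22521/1121

22521/1121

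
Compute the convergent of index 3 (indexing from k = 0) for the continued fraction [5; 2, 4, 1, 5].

60/11

Using pₖ = aₖpₖ₋₁ + pₖ₋₂, qₖ = aₖqₖ₋₁ + qₖ₋₂ (with p₋₁=1, p₋₂=0, q₋₁=0, q₋₂=1):
  k=0: a=5, p=5, q=1
  k=1: a=2, p=11, q=2
  k=2: a=4, p=49, q=9
  k=3: a=1, p=60, q=11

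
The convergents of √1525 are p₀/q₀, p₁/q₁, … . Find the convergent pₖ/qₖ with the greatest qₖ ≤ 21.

781/20

√1525 = [39; 19, 1, 1, 19, 78, …] (period length 5).
Convergents:
  p_0/q_0 = 39/1
  p_1/q_1 = 742/19
  p_2/q_2 = 781/20
  p_3/q_3 = 1523/39
q_2 = 20 ≤ 21 < 39 = q_3, so the answer is 781/20.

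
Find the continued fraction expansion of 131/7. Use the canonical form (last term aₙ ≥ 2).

131 = 18×7 + 5
7 = 1×5 + 2
5 = 2×2 + 1
2 = 2×1 + 0  (stop)
So 131/7 = [18; 1, 2, 2].

[18; 1, 2, 2]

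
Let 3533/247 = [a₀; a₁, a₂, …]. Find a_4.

3533 = 14·247 + 75   →  a_0 = 14
247 = 3·75 + 22   →  a_1 = 3
75 = 3·22 + 9   →  a_2 = 3
22 = 2·9 + 4   →  a_3 = 2
9 = 2·4 + 1   →  a_4 = 2

2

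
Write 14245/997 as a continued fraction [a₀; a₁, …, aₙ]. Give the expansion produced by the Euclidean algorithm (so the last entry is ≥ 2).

[14; 3, 2, 9, 15]

14245 = 14·997 + 287
997 = 3·287 + 136
287 = 2·136 + 15
136 = 9·15 + 1
15 = 15·1 + 0  (stop)
So 14245/997 = [14; 3, 2, 9, 15].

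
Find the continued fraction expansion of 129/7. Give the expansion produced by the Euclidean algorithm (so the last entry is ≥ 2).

129 = 18·7 + 3
7 = 2·3 + 1
3 = 3·1 + 0  (stop)
So 129/7 = [18; 2, 3].

[18; 2, 3]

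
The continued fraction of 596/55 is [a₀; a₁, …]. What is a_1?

596 = 10·55 + 46   →  a_0 = 10
55 = 1·46 + 9   →  a_1 = 1

1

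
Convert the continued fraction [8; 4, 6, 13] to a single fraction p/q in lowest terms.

Fold from the inside: start with 13/1.
  6 + 1/13 = 79/13
  4 + 13/79 = 329/79
  8 + 79/329 = 2711/329

2711/329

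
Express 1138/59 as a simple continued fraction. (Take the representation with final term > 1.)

1138 = 19*59 + 17
59 = 3*17 + 8
17 = 2*8 + 1
8 = 8*1 + 0  (stop)
So 1138/59 = [19; 3, 2, 8].

[19; 3, 2, 8]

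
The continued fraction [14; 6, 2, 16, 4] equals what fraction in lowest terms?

Fold from the inside: start with 4/1.
  16 + 1/4 = 65/4
  2 + 4/65 = 134/65
  6 + 65/134 = 869/134
  14 + 134/869 = 12300/869

12300/869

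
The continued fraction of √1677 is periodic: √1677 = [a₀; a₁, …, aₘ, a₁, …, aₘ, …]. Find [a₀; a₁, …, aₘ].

a₀ = ⌊√1677⌋ = 40.
With m₀=0, d₀=1 and mₖ₊₁ = dₖaₖ − mₖ, dₖ₊₁ = (n − mₖ₊₁²)/dₖ, aₖ₊₁ = ⌊(a₀+mₖ₊₁)/dₖ₊₁⌋:
  k=1: m=40, d=77, a=1
  k=2: m=37, d=4, a=19
  k=3: m=39, d=39, a=2
  k=4: m=39, d=4, a=19
  k=5: m=37, d=77, a=1
  k=6: m=40, d=1, a=80
d=1 and a=2a₀=80 at k=6, so the next step gives (m, d) = (40, 77) again — its k=1 value — and the period has length 6.

[40; 1, 19, 2, 19, 1, 80]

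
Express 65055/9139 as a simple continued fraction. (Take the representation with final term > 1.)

[7; 8, 2, 4, 6, 9, 2]

65055 = 7*9139 + 1082
9139 = 8*1082 + 483
1082 = 2*483 + 116
483 = 4*116 + 19
116 = 6*19 + 2
19 = 9*2 + 1
2 = 2*1 + 0  (stop)
So 65055/9139 = [7; 8, 2, 4, 6, 9, 2].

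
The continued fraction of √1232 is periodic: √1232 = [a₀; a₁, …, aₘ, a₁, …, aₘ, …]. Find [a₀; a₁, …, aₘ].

a₀ = ⌊√1232⌋ = 35.
With m₀=0, d₀=1 and mₖ₊₁ = dₖaₖ − mₖ, dₖ₊₁ = (n − mₖ₊₁²)/dₖ, aₖ₊₁ = ⌊(a₀+mₖ₊₁)/dₖ₊₁⌋:
  k=1: m=35, d=7, a=10
  k=2: m=35, d=1, a=70
d=1 and a=2a₀=70 at k=2, so the next step gives (m, d) = (35, 7) again — its k=1 value — and the period has length 2.

[35; 10, 70]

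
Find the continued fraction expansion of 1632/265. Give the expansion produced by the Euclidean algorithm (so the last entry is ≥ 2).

1632 = 6·265 + 42
265 = 6·42 + 13
42 = 3·13 + 3
13 = 4·3 + 1
3 = 3·1 + 0  (stop)
So 1632/265 = [6; 6, 3, 4, 3].

[6; 6, 3, 4, 3]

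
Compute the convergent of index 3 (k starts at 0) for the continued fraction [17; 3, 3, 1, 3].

Using pₖ = aₖpₖ₋₁ + pₖ₋₂, qₖ = aₖqₖ₋₁ + qₖ₋₂ (with p₋₁=1, p₋₂=0, q₋₁=0, q₋₂=1):
  k=0: a=17, p=17, q=1
  k=1: a=3, p=52, q=3
  k=2: a=3, p=173, q=10
  k=3: a=1, p=225, q=13

225/13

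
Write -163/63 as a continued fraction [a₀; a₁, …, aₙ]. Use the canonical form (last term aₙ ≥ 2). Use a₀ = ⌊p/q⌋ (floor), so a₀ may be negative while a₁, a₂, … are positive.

[-3; 2, 2, 2, 1, 3]

-163 = -3*63 + 26
63 = 2*26 + 11
26 = 2*11 + 4
11 = 2*4 + 3
4 = 1*3 + 1
3 = 3*1 + 0  (stop)
So -163/63 = [-3; 2, 2, 2, 1, 3].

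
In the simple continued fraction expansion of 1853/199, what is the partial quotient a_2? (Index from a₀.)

1853 = 9·199 + 62   →  a_0 = 9
199 = 3·62 + 13   →  a_1 = 3
62 = 4·13 + 10   →  a_2 = 4

4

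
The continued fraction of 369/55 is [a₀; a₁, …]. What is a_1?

369 = 6·55 + 39   →  a_0 = 6
55 = 1·39 + 16   →  a_1 = 1

1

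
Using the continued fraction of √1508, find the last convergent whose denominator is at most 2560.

√1508 = [38; 1, 4, 1, 76, …] (period length 4).
Convergents:
  p_0/q_0 = 38/1
  p_1/q_1 = 39/1
  p_2/q_2 = 194/5
  p_3/q_3 = 233/6
  p_4/q_4 = 17902/461
  p_5/q_5 = 18135/467
  p_6/q_6 = 90442/2329
  p_7/q_7 = 108577/2796
q_6 = 2329 ≤ 2560 < 2796 = q_7, so the answer is 90442/2329.

90442/2329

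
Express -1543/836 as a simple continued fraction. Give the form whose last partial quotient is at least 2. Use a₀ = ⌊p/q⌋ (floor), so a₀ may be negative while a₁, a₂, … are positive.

[-2; 6, 2, 12, 2, 2]

-1543 = -2*836 + 129
836 = 6*129 + 62
129 = 2*62 + 5
62 = 12*5 + 2
5 = 2*2 + 1
2 = 2*1 + 0  (stop)
So -1543/836 = [-2; 6, 2, 12, 2, 2].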